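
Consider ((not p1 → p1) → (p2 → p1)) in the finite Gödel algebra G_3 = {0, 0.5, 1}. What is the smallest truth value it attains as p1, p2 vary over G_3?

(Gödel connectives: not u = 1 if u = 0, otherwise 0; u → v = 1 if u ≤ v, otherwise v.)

0.50

The minimum is attained at p1 = 0.5, p2 = 1:
  not p1: Gödel ¬ of 0.5 = 0 (operand ≠ 0)
  (not p1 → p1): 0 ≤ 0.5, so result = 1
  (p2 → p1): 1 > 0.5, so result = 0.5
  ((not p1 → p1) → (p2 → p1)): 1 > 0.5, so result = 0.5
Checking all 9 assignments confirms none give a value below 0.50.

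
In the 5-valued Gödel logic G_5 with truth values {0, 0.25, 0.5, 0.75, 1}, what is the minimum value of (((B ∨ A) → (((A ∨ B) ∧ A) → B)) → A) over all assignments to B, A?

0.00

The minimum is attained at B = 0, A = 0:
  (B ∨ A) = max(0, 0) = 0
  (A ∨ B) = max(0, 0) = 0
  ((A ∨ B) ∧ A) = min(0, 0) = 0
  (((A ∨ B) ∧ A) → B): 0 ≤ 0, so result = 1
  ((B ∨ A) → (((A ∨ B) ∧ A) → B)): 0 ≤ 1, so result = 1
  (((B ∨ A) → (((A ∨ B) ∧ A) → B)) → A): 1 > 0, so result = 0
Checking all 25 assignments confirms none give a value below 0.00.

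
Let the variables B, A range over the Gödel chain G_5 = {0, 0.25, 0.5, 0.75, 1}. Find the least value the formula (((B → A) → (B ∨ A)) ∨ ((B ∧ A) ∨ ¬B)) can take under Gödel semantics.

The minimum is attained at B = 0.25, A = 0.25:
  (B → A): 0.25 ≤ 0.25, so result = 1
  (B ∨ A) = max(0.25, 0.25) = 0.25
  ((B → A) → (B ∨ A)): 1 > 0.25, so result = 0.25
  (B ∧ A) = min(0.25, 0.25) = 0.25
  ¬B: Gödel ¬ of 0.25 = 0 (operand ≠ 0)
  ((B ∧ A) ∨ ¬B) = max(0.25, 0) = 0.25
  (((B → A) → (B ∨ A)) ∨ ((B ∧ A) ∨ ¬B)) = max(0.25, 0.25) = 0.25
Checking all 25 assignments confirms none give a value below 0.25.

0.25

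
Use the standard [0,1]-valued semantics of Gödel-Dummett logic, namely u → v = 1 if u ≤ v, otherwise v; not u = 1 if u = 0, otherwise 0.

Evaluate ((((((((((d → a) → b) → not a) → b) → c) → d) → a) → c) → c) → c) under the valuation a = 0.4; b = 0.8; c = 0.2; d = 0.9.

0.20

(d → a): 0.9 > 0.4, so result = 0.4
((d → a) → b): 0.4 ≤ 0.8, so result = 1
not a: Gödel ¬ of 0.4 = 0 (operand ≠ 0)
(((d → a) → b) → not a): 1 > 0, so result = 0
((((d → a) → b) → not a) → b): 0 ≤ 0.8, so result = 1
(((((d → a) → b) → not a) → b) → c): 1 > 0.2, so result = 0.2
((((((d → a) → b) → not a) → b) → c) → d): 0.2 ≤ 0.9, so result = 1
(((((((d → a) → b) → not a) → b) → c) → d) → a): 1 > 0.4, so result = 0.4
((((((((d → a) → b) → not a) → b) → c) → d) → a) → c): 0.4 > 0.2, so result = 0.2
(((((((((d → a) → b) → not a) → b) → c) → d) → a) → c) → c): 0.2 ≤ 0.2, so result = 1
((((((((((d → a) → b) → not a) → b) → c) → d) → a) → c) → c) → c): 1 > 0.2, so result = 0.2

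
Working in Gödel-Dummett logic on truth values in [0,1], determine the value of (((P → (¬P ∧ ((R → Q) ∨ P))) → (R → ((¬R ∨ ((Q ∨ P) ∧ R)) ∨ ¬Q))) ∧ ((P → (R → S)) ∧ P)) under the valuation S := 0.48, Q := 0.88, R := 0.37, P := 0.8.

¬P: Gödel ¬ of 0.8 = 0 (operand ≠ 0)
(R → Q): 0.37 ≤ 0.88, so result = 1
((R → Q) ∨ P) = max(1, 0.8) = 1
(¬P ∧ ((R → Q) ∨ P)) = min(0, 1) = 0
(P → (¬P ∧ ((R → Q) ∨ P))): 0.8 > 0, so result = 0
¬R: Gödel ¬ of 0.37 = 0 (operand ≠ 0)
(Q ∨ P) = max(0.88, 0.8) = 0.88
((Q ∨ P) ∧ R) = min(0.88, 0.37) = 0.37
(¬R ∨ ((Q ∨ P) ∧ R)) = max(0, 0.37) = 0.37
¬Q: Gödel ¬ of 0.88 = 0 (operand ≠ 0)
((¬R ∨ ((Q ∨ P) ∧ R)) ∨ ¬Q) = max(0.37, 0) = 0.37
(R → ((¬R ∨ ((Q ∨ P) ∧ R)) ∨ ¬Q)): 0.37 ≤ 0.37, so result = 1
((P → (¬P ∧ ((R → Q) ∨ P))) → (R → ((¬R ∨ ((Q ∨ P) ∧ R)) ∨ ¬Q))): 0 ≤ 1, so result = 1
(R → S): 0.37 ≤ 0.48, so result = 1
(P → (R → S)): 0.8 ≤ 1, so result = 1
((P → (R → S)) ∧ P) = min(1, 0.8) = 0.8
(((P → (¬P ∧ ((R → Q) ∨ P))) → (R → ((¬R ∨ ((Q ∨ P) ∧ R)) ∨ ¬Q))) ∧ ((P → (R → S)) ∧ P)) = min(1, 0.8) = 0.8

0.80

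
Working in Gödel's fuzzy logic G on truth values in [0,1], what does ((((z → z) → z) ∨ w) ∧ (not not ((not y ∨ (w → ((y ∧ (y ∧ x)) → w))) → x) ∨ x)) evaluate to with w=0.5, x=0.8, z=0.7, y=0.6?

0.70

(z → z): 0.7 ≤ 0.7, so result = 1
((z → z) → z): 1 > 0.7, so result = 0.7
(((z → z) → z) ∨ w) = max(0.7, 0.5) = 0.7
not y: Gödel ¬ of 0.6 = 0 (operand ≠ 0)
(y ∧ x) = min(0.6, 0.8) = 0.6
(y ∧ (y ∧ x)) = min(0.6, 0.6) = 0.6
((y ∧ (y ∧ x)) → w): 0.6 > 0.5, so result = 0.5
(w → ((y ∧ (y ∧ x)) → w)): 0.5 ≤ 0.5, so result = 1
(not y ∨ (w → ((y ∧ (y ∧ x)) → w))) = max(0, 1) = 1
((not y ∨ (w → ((y ∧ (y ∧ x)) → w))) → x): 1 > 0.8, so result = 0.8
not ((not y ∨ (w → ((y ∧ (y ∧ x)) → w))) → x): Gödel ¬ of 0.8 = 0 (operand ≠ 0)
not not ((not y ∨ (w → ((y ∧ (y ∧ x)) → w))) → x): Gödel ¬ of 0 = 1 (operand is 0)
(not not ((not y ∨ (w → ((y ∧ (y ∧ x)) → w))) → x) ∨ x) = max(1, 0.8) = 1
((((z → z) → z) ∨ w) ∧ (not not ((not y ∨ (w → ((y ∧ (y ∧ x)) → w))) → x) ∨ x)) = min(0.7, 1) = 0.7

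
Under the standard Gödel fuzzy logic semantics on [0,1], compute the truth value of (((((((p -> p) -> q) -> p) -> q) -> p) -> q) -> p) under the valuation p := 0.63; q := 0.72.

(p -> p): 0.63 ≤ 0.63, so result = 1
((p -> p) -> q): 1 > 0.72, so result = 0.72
(((p -> p) -> q) -> p): 0.72 > 0.63, so result = 0.63
((((p -> p) -> q) -> p) -> q): 0.63 ≤ 0.72, so result = 1
(((((p -> p) -> q) -> p) -> q) -> p): 1 > 0.63, so result = 0.63
((((((p -> p) -> q) -> p) -> q) -> p) -> q): 0.63 ≤ 0.72, so result = 1
(((((((p -> p) -> q) -> p) -> q) -> p) -> q) -> p): 1 > 0.63, so result = 0.63

0.63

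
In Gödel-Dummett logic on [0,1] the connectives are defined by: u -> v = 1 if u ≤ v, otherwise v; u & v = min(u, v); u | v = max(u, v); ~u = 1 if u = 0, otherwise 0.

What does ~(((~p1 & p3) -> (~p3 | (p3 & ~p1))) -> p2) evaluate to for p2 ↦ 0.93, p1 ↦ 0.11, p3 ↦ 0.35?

0.00

~p1: Gödel ¬ of 0.11 = 0 (operand ≠ 0)
(~p1 & p3) = min(0, 0.35) = 0
~p3: Gödel ¬ of 0.35 = 0 (operand ≠ 0)
~p1: Gödel ¬ of 0.11 = 0 (operand ≠ 0)
(p3 & ~p1) = min(0.35, 0) = 0
(~p3 | (p3 & ~p1)) = max(0, 0) = 0
((~p1 & p3) -> (~p3 | (p3 & ~p1))): 0 ≤ 0, so result = 1
(((~p1 & p3) -> (~p3 | (p3 & ~p1))) -> p2): 1 > 0.93, so result = 0.93
~(((~p1 & p3) -> (~p3 | (p3 & ~p1))) -> p2): Gödel ¬ of 0.93 = 0 (operand ≠ 0)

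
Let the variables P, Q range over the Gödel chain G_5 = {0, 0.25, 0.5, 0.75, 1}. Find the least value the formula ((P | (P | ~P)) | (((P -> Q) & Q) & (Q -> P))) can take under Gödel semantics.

0.25

The minimum is attained at P = 0.25, Q = 0:
  ~P: Gödel ¬ of 0.25 = 0 (operand ≠ 0)
  (P | ~P) = max(0.25, 0) = 0.25
  (P | (P | ~P)) = max(0.25, 0.25) = 0.25
  (P -> Q): 0.25 > 0, so result = 0
  ((P -> Q) & Q) = min(0, 0) = 0
  (Q -> P): 0 ≤ 0.25, so result = 1
  (((P -> Q) & Q) & (Q -> P)) = min(0, 1) = 0
  ((P | (P | ~P)) | (((P -> Q) & Q) & (Q -> P))) = max(0.25, 0) = 0.25
Checking all 25 assignments confirms none give a value below 0.25.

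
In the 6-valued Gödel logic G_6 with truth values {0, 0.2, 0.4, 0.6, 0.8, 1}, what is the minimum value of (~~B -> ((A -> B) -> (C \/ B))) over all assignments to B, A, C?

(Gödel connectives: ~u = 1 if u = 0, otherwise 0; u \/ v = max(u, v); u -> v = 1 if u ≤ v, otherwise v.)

0.20

The minimum is attained at B = 0.2, A = 0, C = 0:
  ~B: Gödel ¬ of 0.2 = 0 (operand ≠ 0)
  ~~B: Gödel ¬ of 0 = 1 (operand is 0)
  (A -> B): 0 ≤ 0.2, so result = 1
  (C \/ B) = max(0, 0.2) = 0.2
  ((A -> B) -> (C \/ B)): 1 > 0.2, so result = 0.2
  (~~B -> ((A -> B) -> (C \/ B))): 1 > 0.2, so result = 0.2
Checking all 216 assignments confirms none give a value below 0.20.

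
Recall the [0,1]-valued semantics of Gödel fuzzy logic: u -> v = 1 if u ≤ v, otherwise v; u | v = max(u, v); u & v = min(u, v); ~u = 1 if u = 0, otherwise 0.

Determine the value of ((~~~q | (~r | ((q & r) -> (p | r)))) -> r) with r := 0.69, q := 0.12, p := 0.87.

~q: Gödel ¬ of 0.12 = 0 (operand ≠ 0)
~~q: Gödel ¬ of 0 = 1 (operand is 0)
~~~q: Gödel ¬ of 1 = 0 (operand ≠ 0)
~r: Gödel ¬ of 0.69 = 0 (operand ≠ 0)
(q & r) = min(0.12, 0.69) = 0.12
(p | r) = max(0.87, 0.69) = 0.87
((q & r) -> (p | r)): 0.12 ≤ 0.87, so result = 1
(~r | ((q & r) -> (p | r))) = max(0, 1) = 1
(~~~q | (~r | ((q & r) -> (p | r)))) = max(0, 1) = 1
((~~~q | (~r | ((q & r) -> (p | r)))) -> r): 1 > 0.69, so result = 0.69

0.69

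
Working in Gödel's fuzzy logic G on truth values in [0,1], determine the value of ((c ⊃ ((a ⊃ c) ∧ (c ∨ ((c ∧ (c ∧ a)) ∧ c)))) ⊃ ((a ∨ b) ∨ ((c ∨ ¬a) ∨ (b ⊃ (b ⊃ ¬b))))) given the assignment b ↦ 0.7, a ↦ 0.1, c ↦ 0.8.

(a ⊃ c): 0.1 ≤ 0.8, so result = 1
(c ∧ a) = min(0.8, 0.1) = 0.1
(c ∧ (c ∧ a)) = min(0.8, 0.1) = 0.1
((c ∧ (c ∧ a)) ∧ c) = min(0.1, 0.8) = 0.1
(c ∨ ((c ∧ (c ∧ a)) ∧ c)) = max(0.8, 0.1) = 0.8
((a ⊃ c) ∧ (c ∨ ((c ∧ (c ∧ a)) ∧ c))) = min(1, 0.8) = 0.8
(c ⊃ ((a ⊃ c) ∧ (c ∨ ((c ∧ (c ∧ a)) ∧ c)))): 0.8 ≤ 0.8, so result = 1
(a ∨ b) = max(0.1, 0.7) = 0.7
¬a: Gödel ¬ of 0.1 = 0 (operand ≠ 0)
(c ∨ ¬a) = max(0.8, 0) = 0.8
¬b: Gödel ¬ of 0.7 = 0 (operand ≠ 0)
(b ⊃ ¬b): 0.7 > 0, so result = 0
(b ⊃ (b ⊃ ¬b)): 0.7 > 0, so result = 0
((c ∨ ¬a) ∨ (b ⊃ (b ⊃ ¬b))) = max(0.8, 0) = 0.8
((a ∨ b) ∨ ((c ∨ ¬a) ∨ (b ⊃ (b ⊃ ¬b)))) = max(0.7, 0.8) = 0.8
((c ⊃ ((a ⊃ c) ∧ (c ∨ ((c ∧ (c ∧ a)) ∧ c)))) ⊃ ((a ∨ b) ∨ ((c ∨ ¬a) ∨ (b ⊃ (b ⊃ ¬b))))): 1 > 0.8, so result = 0.8

0.80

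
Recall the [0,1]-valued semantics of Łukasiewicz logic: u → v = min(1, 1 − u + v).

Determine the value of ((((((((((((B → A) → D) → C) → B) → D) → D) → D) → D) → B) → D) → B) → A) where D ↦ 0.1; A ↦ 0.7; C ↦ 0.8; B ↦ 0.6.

0.70

(B → A): min(1, 1 − 0.6 + 0.7) = 1
((B → A) → D): min(1, 1 − 1 + 0.1) = 0.1
(((B → A) → D) → C): min(1, 1 − 0.1 + 0.8) = 1
((((B → A) → D) → C) → B): min(1, 1 − 1 + 0.6) = 0.6
(((((B → A) → D) → C) → B) → D): min(1, 1 − 0.6 + 0.1) = 0.5
((((((B → A) → D) → C) → B) → D) → D): min(1, 1 − 0.5 + 0.1) = 0.6
(((((((B → A) → D) → C) → B) → D) → D) → D): min(1, 1 − 0.6 + 0.1) = 0.5
((((((((B → A) → D) → C) → B) → D) → D) → D) → D): min(1, 1 − 0.5 + 0.1) = 0.6
(((((((((B → A) → D) → C) → B) → D) → D) → D) → D) → B): min(1, 1 − 0.6 + 0.6) = 1
((((((((((B → A) → D) → C) → B) → D) → D) → D) → D) → B) → D): min(1, 1 − 1 + 0.1) = 0.1
(((((((((((B → A) → D) → C) → B) → D) → D) → D) → D) → B) → D) → B): min(1, 1 − 0.1 + 0.6) = 1
((((((((((((B → A) → D) → C) → B) → D) → D) → D) → D) → B) → D) → B) → A): min(1, 1 − 1 + 0.7) = 0.7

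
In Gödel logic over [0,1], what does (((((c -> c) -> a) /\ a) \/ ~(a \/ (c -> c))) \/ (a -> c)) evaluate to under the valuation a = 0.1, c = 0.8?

(c -> c): 0.8 ≤ 0.8, so result = 1
((c -> c) -> a): 1 > 0.1, so result = 0.1
(((c -> c) -> a) /\ a) = min(0.1, 0.1) = 0.1
(c -> c): 0.8 ≤ 0.8, so result = 1
(a \/ (c -> c)) = max(0.1, 1) = 1
~(a \/ (c -> c)): Gödel ¬ of 1 = 0 (operand ≠ 0)
((((c -> c) -> a) /\ a) \/ ~(a \/ (c -> c))) = max(0.1, 0) = 0.1
(a -> c): 0.1 ≤ 0.8, so result = 1
(((((c -> c) -> a) /\ a) \/ ~(a \/ (c -> c))) \/ (a -> c)) = max(0.1, 1) = 1

1.00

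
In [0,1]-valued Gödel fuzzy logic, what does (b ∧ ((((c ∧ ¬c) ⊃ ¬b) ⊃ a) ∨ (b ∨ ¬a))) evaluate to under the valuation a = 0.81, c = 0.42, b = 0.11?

¬c: Gödel ¬ of 0.42 = 0 (operand ≠ 0)
(c ∧ ¬c) = min(0.42, 0) = 0
¬b: Gödel ¬ of 0.11 = 0 (operand ≠ 0)
((c ∧ ¬c) ⊃ ¬b): 0 ≤ 0, so result = 1
(((c ∧ ¬c) ⊃ ¬b) ⊃ a): 1 > 0.81, so result = 0.81
¬a: Gödel ¬ of 0.81 = 0 (operand ≠ 0)
(b ∨ ¬a) = max(0.11, 0) = 0.11
((((c ∧ ¬c) ⊃ ¬b) ⊃ a) ∨ (b ∨ ¬a)) = max(0.81, 0.11) = 0.81
(b ∧ ((((c ∧ ¬c) ⊃ ¬b) ⊃ a) ∨ (b ∨ ¬a))) = min(0.11, 0.81) = 0.11

0.11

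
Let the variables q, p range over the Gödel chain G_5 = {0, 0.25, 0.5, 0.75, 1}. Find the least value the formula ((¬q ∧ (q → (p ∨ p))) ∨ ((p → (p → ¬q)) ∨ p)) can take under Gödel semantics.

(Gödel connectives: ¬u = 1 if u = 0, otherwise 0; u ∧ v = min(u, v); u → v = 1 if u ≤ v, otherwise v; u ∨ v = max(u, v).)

0.25

The minimum is attained at q = 0.25, p = 0.25:
  ¬q: Gödel ¬ of 0.25 = 0 (operand ≠ 0)
  (p ∨ p) = max(0.25, 0.25) = 0.25
  (q → (p ∨ p)): 0.25 ≤ 0.25, so result = 1
  (¬q ∧ (q → (p ∨ p))) = min(0, 1) = 0
  ¬q: Gödel ¬ of 0.25 = 0 (operand ≠ 0)
  (p → ¬q): 0.25 > 0, so result = 0
  (p → (p → ¬q)): 0.25 > 0, so result = 0
  ((p → (p → ¬q)) ∨ p) = max(0, 0.25) = 0.25
  ((¬q ∧ (q → (p ∨ p))) ∨ ((p → (p → ¬q)) ∨ p)) = max(0, 0.25) = 0.25
Checking all 25 assignments confirms none give a value below 0.25.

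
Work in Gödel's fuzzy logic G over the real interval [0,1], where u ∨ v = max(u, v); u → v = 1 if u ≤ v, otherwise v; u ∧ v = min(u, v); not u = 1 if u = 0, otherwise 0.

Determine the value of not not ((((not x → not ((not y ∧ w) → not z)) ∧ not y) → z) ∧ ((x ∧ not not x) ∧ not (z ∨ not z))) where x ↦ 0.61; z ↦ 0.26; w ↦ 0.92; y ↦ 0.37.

0.00

not x: Gödel ¬ of 0.61 = 0 (operand ≠ 0)
not y: Gödel ¬ of 0.37 = 0 (operand ≠ 0)
(not y ∧ w) = min(0, 0.92) = 0
not z: Gödel ¬ of 0.26 = 0 (operand ≠ 0)
((not y ∧ w) → not z): 0 ≤ 0, so result = 1
not ((not y ∧ w) → not z): Gödel ¬ of 1 = 0 (operand ≠ 0)
(not x → not ((not y ∧ w) → not z)): 0 ≤ 0, so result = 1
not y: Gödel ¬ of 0.37 = 0 (operand ≠ 0)
((not x → not ((not y ∧ w) → not z)) ∧ not y) = min(1, 0) = 0
(((not x → not ((not y ∧ w) → not z)) ∧ not y) → z): 0 ≤ 0.26, so result = 1
not x: Gödel ¬ of 0.61 = 0 (operand ≠ 0)
not not x: Gödel ¬ of 0 = 1 (operand is 0)
(x ∧ not not x) = min(0.61, 1) = 0.61
not z: Gödel ¬ of 0.26 = 0 (operand ≠ 0)
(z ∨ not z) = max(0.26, 0) = 0.26
not (z ∨ not z): Gödel ¬ of 0.26 = 0 (operand ≠ 0)
((x ∧ not not x) ∧ not (z ∨ not z)) = min(0.61, 0) = 0
((((not x → not ((not y ∧ w) → not z)) ∧ not y) → z) ∧ ((x ∧ not not x) ∧ not (z ∨ not z))) = min(1, 0) = 0
not ((((not x → not ((not y ∧ w) → not z)) ∧ not y) → z) ∧ ((x ∧ not not x) ∧ not (z ∨ not z))): Gödel ¬ of 0 = 1 (operand is 0)
not not ((((not x → not ((not y ∧ w) → not z)) ∧ not y) → z) ∧ ((x ∧ not not x) ∧ not (z ∨ not z))): Gödel ¬ of 1 = 0 (operand ≠ 0)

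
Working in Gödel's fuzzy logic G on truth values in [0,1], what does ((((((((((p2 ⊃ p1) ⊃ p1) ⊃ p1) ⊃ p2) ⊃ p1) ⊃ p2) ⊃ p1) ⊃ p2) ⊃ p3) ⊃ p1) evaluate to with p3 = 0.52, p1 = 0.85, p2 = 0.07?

(p2 ⊃ p1): 0.07 ≤ 0.85, so result = 1
((p2 ⊃ p1) ⊃ p1): 1 > 0.85, so result = 0.85
(((p2 ⊃ p1) ⊃ p1) ⊃ p1): 0.85 ≤ 0.85, so result = 1
((((p2 ⊃ p1) ⊃ p1) ⊃ p1) ⊃ p2): 1 > 0.07, so result = 0.07
(((((p2 ⊃ p1) ⊃ p1) ⊃ p1) ⊃ p2) ⊃ p1): 0.07 ≤ 0.85, so result = 1
((((((p2 ⊃ p1) ⊃ p1) ⊃ p1) ⊃ p2) ⊃ p1) ⊃ p2): 1 > 0.07, so result = 0.07
(((((((p2 ⊃ p1) ⊃ p1) ⊃ p1) ⊃ p2) ⊃ p1) ⊃ p2) ⊃ p1): 0.07 ≤ 0.85, so result = 1
((((((((p2 ⊃ p1) ⊃ p1) ⊃ p1) ⊃ p2) ⊃ p1) ⊃ p2) ⊃ p1) ⊃ p2): 1 > 0.07, so result = 0.07
(((((((((p2 ⊃ p1) ⊃ p1) ⊃ p1) ⊃ p2) ⊃ p1) ⊃ p2) ⊃ p1) ⊃ p2) ⊃ p3): 0.07 ≤ 0.52, so result = 1
((((((((((p2 ⊃ p1) ⊃ p1) ⊃ p1) ⊃ p2) ⊃ p1) ⊃ p2) ⊃ p1) ⊃ p2) ⊃ p3) ⊃ p1): 1 > 0.85, so result = 0.85

0.85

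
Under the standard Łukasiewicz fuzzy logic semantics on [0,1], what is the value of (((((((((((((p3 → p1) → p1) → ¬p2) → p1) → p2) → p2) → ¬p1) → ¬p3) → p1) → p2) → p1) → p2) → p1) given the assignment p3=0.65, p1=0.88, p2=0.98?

(p3 → p1): min(1, 1 − 0.65 + 0.88) = 1
((p3 → p1) → p1): min(1, 1 − 1 + 0.88) = 0.88
¬p2: Łukasiewicz ¬ gives 1 − 0.98 = 0.02
(((p3 → p1) → p1) → ¬p2): min(1, 1 − 0.88 + 0.02) = 0.14
((((p3 → p1) → p1) → ¬p2) → p1): min(1, 1 − 0.14 + 0.88) = 1
(((((p3 → p1) → p1) → ¬p2) → p1) → p2): min(1, 1 − 1 + 0.98) = 0.98
((((((p3 → p1) → p1) → ¬p2) → p1) → p2) → p2): min(1, 1 − 0.98 + 0.98) = 1
¬p1: Łukasiewicz ¬ gives 1 − 0.88 = 0.12
(((((((p3 → p1) → p1) → ¬p2) → p1) → p2) → p2) → ¬p1): min(1, 1 − 1 + 0.12) = 0.12
¬p3: Łukasiewicz ¬ gives 1 − 0.65 = 0.35
((((((((p3 → p1) → p1) → ¬p2) → p1) → p2) → p2) → ¬p1) → ¬p3): min(1, 1 − 0.12 + 0.35) = 1
(((((((((p3 → p1) → p1) → ¬p2) → p1) → p2) → p2) → ¬p1) → ¬p3) → p1): min(1, 1 − 1 + 0.88) = 0.88
((((((((((p3 → p1) → p1) → ¬p2) → p1) → p2) → p2) → ¬p1) → ¬p3) → p1) → p2): min(1, 1 − 0.88 + 0.98) = 1
(((((((((((p3 → p1) → p1) → ¬p2) → p1) → p2) → p2) → ¬p1) → ¬p3) → p1) → p2) → p1): min(1, 1 − 1 + 0.88) = 0.88
((((((((((((p3 → p1) → p1) → ¬p2) → p1) → p2) → p2) → ¬p1) → ¬p3) → p1) → p2) → p1) → p2): min(1, 1 − 0.88 + 0.98) = 1
(((((((((((((p3 → p1) → p1) → ¬p2) → p1) → p2) → p2) → ¬p1) → ¬p3) → p1) → p2) → p1) → p2) → p1): min(1, 1 − 1 + 0.88) = 0.88

0.88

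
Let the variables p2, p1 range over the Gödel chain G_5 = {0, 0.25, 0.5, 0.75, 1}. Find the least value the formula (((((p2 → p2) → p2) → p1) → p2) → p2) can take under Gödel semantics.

0.25

The minimum is attained at p2 = 0.25, p1 = 0:
  (p2 → p2): 0.25 ≤ 0.25, so result = 1
  ((p2 → p2) → p2): 1 > 0.25, so result = 0.25
  (((p2 → p2) → p2) → p1): 0.25 > 0, so result = 0
  ((((p2 → p2) → p2) → p1) → p2): 0 ≤ 0.25, so result = 1
  (((((p2 → p2) → p2) → p1) → p2) → p2): 1 > 0.25, so result = 0.25
Checking all 25 assignments confirms none give a value below 0.25.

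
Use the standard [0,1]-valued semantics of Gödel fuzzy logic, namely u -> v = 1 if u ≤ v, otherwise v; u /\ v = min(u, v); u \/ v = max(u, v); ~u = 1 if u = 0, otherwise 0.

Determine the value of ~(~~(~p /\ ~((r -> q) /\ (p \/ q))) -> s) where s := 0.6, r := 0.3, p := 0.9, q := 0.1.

~p: Gödel ¬ of 0.9 = 0 (operand ≠ 0)
(r -> q): 0.3 > 0.1, so result = 0.1
(p \/ q) = max(0.9, 0.1) = 0.9
((r -> q) /\ (p \/ q)) = min(0.1, 0.9) = 0.1
~((r -> q) /\ (p \/ q)): Gödel ¬ of 0.1 = 0 (operand ≠ 0)
(~p /\ ~((r -> q) /\ (p \/ q))) = min(0, 0) = 0
~(~p /\ ~((r -> q) /\ (p \/ q))): Gödel ¬ of 0 = 1 (operand is 0)
~~(~p /\ ~((r -> q) /\ (p \/ q))): Gödel ¬ of 1 = 0 (operand ≠ 0)
(~~(~p /\ ~((r -> q) /\ (p \/ q))) -> s): 0 ≤ 0.6, so result = 1
~(~~(~p /\ ~((r -> q) /\ (p \/ q))) -> s): Gödel ¬ of 1 = 0 (operand ≠ 0)

0.00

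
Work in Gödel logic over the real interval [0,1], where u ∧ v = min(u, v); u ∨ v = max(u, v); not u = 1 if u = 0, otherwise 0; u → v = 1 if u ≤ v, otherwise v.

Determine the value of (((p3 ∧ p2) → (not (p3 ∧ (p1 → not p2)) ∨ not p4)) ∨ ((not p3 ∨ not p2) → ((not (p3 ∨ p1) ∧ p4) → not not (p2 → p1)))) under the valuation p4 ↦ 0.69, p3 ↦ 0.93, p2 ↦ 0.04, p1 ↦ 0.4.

(p3 ∧ p2) = min(0.93, 0.04) = 0.04
not p2: Gödel ¬ of 0.04 = 0 (operand ≠ 0)
(p1 → not p2): 0.4 > 0, so result = 0
(p3 ∧ (p1 → not p2)) = min(0.93, 0) = 0
not (p3 ∧ (p1 → not p2)): Gödel ¬ of 0 = 1 (operand is 0)
not p4: Gödel ¬ of 0.69 = 0 (operand ≠ 0)
(not (p3 ∧ (p1 → not p2)) ∨ not p4) = max(1, 0) = 1
((p3 ∧ p2) → (not (p3 ∧ (p1 → not p2)) ∨ not p4)): 0.04 ≤ 1, so result = 1
not p3: Gödel ¬ of 0.93 = 0 (operand ≠ 0)
not p2: Gödel ¬ of 0.04 = 0 (operand ≠ 0)
(not p3 ∨ not p2) = max(0, 0) = 0
(p3 ∨ p1) = max(0.93, 0.4) = 0.93
not (p3 ∨ p1): Gödel ¬ of 0.93 = 0 (operand ≠ 0)
(not (p3 ∨ p1) ∧ p4) = min(0, 0.69) = 0
(p2 → p1): 0.04 ≤ 0.4, so result = 1
not (p2 → p1): Gödel ¬ of 1 = 0 (operand ≠ 0)
not not (p2 → p1): Gödel ¬ of 0 = 1 (operand is 0)
((not (p3 ∨ p1) ∧ p4) → not not (p2 → p1)): 0 ≤ 1, so result = 1
((not p3 ∨ not p2) → ((not (p3 ∨ p1) ∧ p4) → not not (p2 → p1))): 0 ≤ 1, so result = 1
(((p3 ∧ p2) → (not (p3 ∧ (p1 → not p2)) ∨ not p4)) ∨ ((not p3 ∨ not p2) → ((not (p3 ∨ p1) ∧ p4) → not not (p2 → p1)))) = max(1, 1) = 1

1.00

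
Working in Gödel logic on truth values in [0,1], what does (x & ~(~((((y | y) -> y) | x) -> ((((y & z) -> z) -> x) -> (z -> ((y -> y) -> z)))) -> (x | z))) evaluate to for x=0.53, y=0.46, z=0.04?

(y | y) = max(0.46, 0.46) = 0.46
((y | y) -> y): 0.46 ≤ 0.46, so result = 1
(((y | y) -> y) | x) = max(1, 0.53) = 1
(y & z) = min(0.46, 0.04) = 0.04
((y & z) -> z): 0.04 ≤ 0.04, so result = 1
(((y & z) -> z) -> x): 1 > 0.53, so result = 0.53
(y -> y): 0.46 ≤ 0.46, so result = 1
((y -> y) -> z): 1 > 0.04, so result = 0.04
(z -> ((y -> y) -> z)): 0.04 ≤ 0.04, so result = 1
((((y & z) -> z) -> x) -> (z -> ((y -> y) -> z))): 0.53 ≤ 1, so result = 1
((((y | y) -> y) | x) -> ((((y & z) -> z) -> x) -> (z -> ((y -> y) -> z)))): 1 ≤ 1, so result = 1
~((((y | y) -> y) | x) -> ((((y & z) -> z) -> x) -> (z -> ((y -> y) -> z)))): Gödel ¬ of 1 = 0 (operand ≠ 0)
(x | z) = max(0.53, 0.04) = 0.53
(~((((y | y) -> y) | x) -> ((((y & z) -> z) -> x) -> (z -> ((y -> y) -> z)))) -> (x | z)): 0 ≤ 0.53, so result = 1
~(~((((y | y) -> y) | x) -> ((((y & z) -> z) -> x) -> (z -> ((y -> y) -> z)))) -> (x | z)): Gödel ¬ of 1 = 0 (operand ≠ 0)
(x & ~(~((((y | y) -> y) | x) -> ((((y & z) -> z) -> x) -> (z -> ((y -> y) -> z)))) -> (x | z))) = min(0.53, 0) = 0

0.00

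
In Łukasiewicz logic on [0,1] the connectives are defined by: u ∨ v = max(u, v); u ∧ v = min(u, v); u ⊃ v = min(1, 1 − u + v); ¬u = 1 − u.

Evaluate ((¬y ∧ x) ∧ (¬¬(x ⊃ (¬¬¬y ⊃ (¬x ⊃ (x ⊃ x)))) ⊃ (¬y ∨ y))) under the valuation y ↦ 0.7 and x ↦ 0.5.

0.30

¬y: Łukasiewicz ¬ gives 1 − 0.7 = 0.3
(¬y ∧ x) = min(0.3, 0.5) = 0.3
¬y: Łukasiewicz ¬ gives 1 − 0.7 = 0.3
¬¬y: Łukasiewicz ¬ gives 1 − 0.3 = 0.7
¬¬¬y: Łukasiewicz ¬ gives 1 − 0.7 = 0.3
¬x: Łukasiewicz ¬ gives 1 − 0.5 = 0.5
(x ⊃ x): min(1, 1 − 0.5 + 0.5) = 1
(¬x ⊃ (x ⊃ x)): min(1, 1 − 0.5 + 1) = 1
(¬¬¬y ⊃ (¬x ⊃ (x ⊃ x))): min(1, 1 − 0.3 + 1) = 1
(x ⊃ (¬¬¬y ⊃ (¬x ⊃ (x ⊃ x)))): min(1, 1 − 0.5 + 1) = 1
¬(x ⊃ (¬¬¬y ⊃ (¬x ⊃ (x ⊃ x)))): Łukasiewicz ¬ gives 1 − 1 = 0
¬¬(x ⊃ (¬¬¬y ⊃ (¬x ⊃ (x ⊃ x)))): Łukasiewicz ¬ gives 1 − 0 = 1
¬y: Łukasiewicz ¬ gives 1 − 0.7 = 0.3
(¬y ∨ y) = max(0.3, 0.7) = 0.7
(¬¬(x ⊃ (¬¬¬y ⊃ (¬x ⊃ (x ⊃ x)))) ⊃ (¬y ∨ y)): min(1, 1 − 1 + 0.7) = 0.7
((¬y ∧ x) ∧ (¬¬(x ⊃ (¬¬¬y ⊃ (¬x ⊃ (x ⊃ x)))) ⊃ (¬y ∨ y))) = min(0.3, 0.7) = 0.3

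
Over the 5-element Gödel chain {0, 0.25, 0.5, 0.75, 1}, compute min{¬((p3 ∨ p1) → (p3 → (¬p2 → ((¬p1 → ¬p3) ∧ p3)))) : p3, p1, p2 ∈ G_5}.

0.00

The minimum is attained at p3 = 0, p1 = 0, p2 = 0:
  (p3 ∨ p1) = max(0, 0) = 0
  ¬p2: Gödel ¬ of 0 = 1 (operand is 0)
  ¬p1: Gödel ¬ of 0 = 1 (operand is 0)
  ¬p3: Gödel ¬ of 0 = 1 (operand is 0)
  (¬p1 → ¬p3): 1 ≤ 1, so result = 1
  ((¬p1 → ¬p3) ∧ p3) = min(1, 0) = 0
  (¬p2 → ((¬p1 → ¬p3) ∧ p3)): 1 > 0, so result = 0
  (p3 → (¬p2 → ((¬p1 → ¬p3) ∧ p3))): 0 ≤ 0, so result = 1
  ((p3 ∨ p1) → (p3 → (¬p2 → ((¬p1 → ¬p3) ∧ p3)))): 0 ≤ 1, so result = 1
  ¬((p3 ∨ p1) → (p3 → (¬p2 → ((¬p1 → ¬p3) ∧ p3)))): Gödel ¬ of 1 = 0 (operand ≠ 0)
Checking all 125 assignments confirms none give a value below 0.00.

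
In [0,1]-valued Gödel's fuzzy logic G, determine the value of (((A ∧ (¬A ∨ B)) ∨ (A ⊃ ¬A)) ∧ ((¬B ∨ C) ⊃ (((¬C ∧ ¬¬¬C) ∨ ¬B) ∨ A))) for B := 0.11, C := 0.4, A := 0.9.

¬A: Gödel ¬ of 0.9 = 0 (operand ≠ 0)
(¬A ∨ B) = max(0, 0.11) = 0.11
(A ∧ (¬A ∨ B)) = min(0.9, 0.11) = 0.11
¬A: Gödel ¬ of 0.9 = 0 (operand ≠ 0)
(A ⊃ ¬A): 0.9 > 0, so result = 0
((A ∧ (¬A ∨ B)) ∨ (A ⊃ ¬A)) = max(0.11, 0) = 0.11
¬B: Gödel ¬ of 0.11 = 0 (operand ≠ 0)
(¬B ∨ C) = max(0, 0.4) = 0.4
¬C: Gödel ¬ of 0.4 = 0 (operand ≠ 0)
¬C: Gödel ¬ of 0.4 = 0 (operand ≠ 0)
¬¬C: Gödel ¬ of 0 = 1 (operand is 0)
¬¬¬C: Gödel ¬ of 1 = 0 (operand ≠ 0)
(¬C ∧ ¬¬¬C) = min(0, 0) = 0
¬B: Gödel ¬ of 0.11 = 0 (operand ≠ 0)
((¬C ∧ ¬¬¬C) ∨ ¬B) = max(0, 0) = 0
(((¬C ∧ ¬¬¬C) ∨ ¬B) ∨ A) = max(0, 0.9) = 0.9
((¬B ∨ C) ⊃ (((¬C ∧ ¬¬¬C) ∨ ¬B) ∨ A)): 0.4 ≤ 0.9, so result = 1
(((A ∧ (¬A ∨ B)) ∨ (A ⊃ ¬A)) ∧ ((¬B ∨ C) ⊃ (((¬C ∧ ¬¬¬C) ∨ ¬B) ∨ A))) = min(0.11, 1) = 0.11

0.11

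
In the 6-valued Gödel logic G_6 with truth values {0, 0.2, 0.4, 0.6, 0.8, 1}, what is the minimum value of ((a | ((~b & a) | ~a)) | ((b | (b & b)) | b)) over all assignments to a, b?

The minimum is attained at a = 0.2, b = 0:
  ~b: Gödel ¬ of 0 = 1 (operand is 0)
  (~b & a) = min(1, 0.2) = 0.2
  ~a: Gödel ¬ of 0.2 = 0 (operand ≠ 0)
  ((~b & a) | ~a) = max(0.2, 0) = 0.2
  (a | ((~b & a) | ~a)) = max(0.2, 0.2) = 0.2
  (b & b) = min(0, 0) = 0
  (b | (b & b)) = max(0, 0) = 0
  ((b | (b & b)) | b) = max(0, 0) = 0
  ((a | ((~b & a) | ~a)) | ((b | (b & b)) | b)) = max(0.2, 0) = 0.2
Checking all 36 assignments confirms none give a value below 0.20.

0.20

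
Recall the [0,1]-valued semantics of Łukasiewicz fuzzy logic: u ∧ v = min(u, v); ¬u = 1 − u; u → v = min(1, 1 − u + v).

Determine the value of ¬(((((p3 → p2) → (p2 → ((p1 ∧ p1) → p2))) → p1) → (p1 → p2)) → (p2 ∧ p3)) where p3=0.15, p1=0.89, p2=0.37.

0.44

(p3 → p2): min(1, 1 − 0.15 + 0.37) = 1
(p1 ∧ p1) = min(0.89, 0.89) = 0.89
((p1 ∧ p1) → p2): min(1, 1 − 0.89 + 0.37) = 0.48
(p2 → ((p1 ∧ p1) → p2)): min(1, 1 − 0.37 + 0.48) = 1
((p3 → p2) → (p2 → ((p1 ∧ p1) → p2))): min(1, 1 − 1 + 1) = 1
(((p3 → p2) → (p2 → ((p1 ∧ p1) → p2))) → p1): min(1, 1 − 1 + 0.89) = 0.89
(p1 → p2): min(1, 1 − 0.89 + 0.37) = 0.48
((((p3 → p2) → (p2 → ((p1 ∧ p1) → p2))) → p1) → (p1 → p2)): min(1, 1 − 0.89 + 0.48) = 0.59
(p2 ∧ p3) = min(0.37, 0.15) = 0.15
(((((p3 → p2) → (p2 → ((p1 ∧ p1) → p2))) → p1) → (p1 → p2)) → (p2 ∧ p3)): min(1, 1 − 0.59 + 0.15) = 0.56
¬(((((p3 → p2) → (p2 → ((p1 ∧ p1) → p2))) → p1) → (p1 → p2)) → (p2 ∧ p3)): Łukasiewicz ¬ gives 1 − 0.56 = 0.44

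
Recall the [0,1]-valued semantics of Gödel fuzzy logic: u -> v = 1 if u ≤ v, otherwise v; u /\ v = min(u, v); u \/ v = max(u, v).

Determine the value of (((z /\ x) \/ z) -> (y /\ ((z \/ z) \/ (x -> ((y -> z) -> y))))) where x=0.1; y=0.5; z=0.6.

(z /\ x) = min(0.6, 0.1) = 0.1
((z /\ x) \/ z) = max(0.1, 0.6) = 0.6
(z \/ z) = max(0.6, 0.6) = 0.6
(y -> z): 0.5 ≤ 0.6, so result = 1
((y -> z) -> y): 1 > 0.5, so result = 0.5
(x -> ((y -> z) -> y)): 0.1 ≤ 0.5, so result = 1
((z \/ z) \/ (x -> ((y -> z) -> y))) = max(0.6, 1) = 1
(y /\ ((z \/ z) \/ (x -> ((y -> z) -> y)))) = min(0.5, 1) = 0.5
(((z /\ x) \/ z) -> (y /\ ((z \/ z) \/ (x -> ((y -> z) -> y))))): 0.6 > 0.5, so result = 0.5

0.50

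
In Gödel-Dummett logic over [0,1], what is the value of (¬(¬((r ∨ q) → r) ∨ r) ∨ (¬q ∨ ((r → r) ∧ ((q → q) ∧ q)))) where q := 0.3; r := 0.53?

0.30

(r ∨ q) = max(0.53, 0.3) = 0.53
((r ∨ q) → r): 0.53 ≤ 0.53, so result = 1
¬((r ∨ q) → r): Gödel ¬ of 1 = 0 (operand ≠ 0)
(¬((r ∨ q) → r) ∨ r) = max(0, 0.53) = 0.53
¬(¬((r ∨ q) → r) ∨ r): Gödel ¬ of 0.53 = 0 (operand ≠ 0)
¬q: Gödel ¬ of 0.3 = 0 (operand ≠ 0)
(r → r): 0.53 ≤ 0.53, so result = 1
(q → q): 0.3 ≤ 0.3, so result = 1
((q → q) ∧ q) = min(1, 0.3) = 0.3
((r → r) ∧ ((q → q) ∧ q)) = min(1, 0.3) = 0.3
(¬q ∨ ((r → r) ∧ ((q → q) ∧ q))) = max(0, 0.3) = 0.3
(¬(¬((r ∨ q) → r) ∨ r) ∨ (¬q ∨ ((r → r) ∧ ((q → q) ∧ q)))) = max(0, 0.3) = 0.3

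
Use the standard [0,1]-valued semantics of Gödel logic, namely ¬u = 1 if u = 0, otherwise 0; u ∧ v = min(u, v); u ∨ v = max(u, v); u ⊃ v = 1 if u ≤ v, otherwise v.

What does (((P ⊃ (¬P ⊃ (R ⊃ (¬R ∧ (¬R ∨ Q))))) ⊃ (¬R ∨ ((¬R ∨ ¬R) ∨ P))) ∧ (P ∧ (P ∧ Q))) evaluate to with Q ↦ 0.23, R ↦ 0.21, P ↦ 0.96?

0.23

¬P: Gödel ¬ of 0.96 = 0 (operand ≠ 0)
¬R: Gödel ¬ of 0.21 = 0 (operand ≠ 0)
¬R: Gödel ¬ of 0.21 = 0 (operand ≠ 0)
(¬R ∨ Q) = max(0, 0.23) = 0.23
(¬R ∧ (¬R ∨ Q)) = min(0, 0.23) = 0
(R ⊃ (¬R ∧ (¬R ∨ Q))): 0.21 > 0, so result = 0
(¬P ⊃ (R ⊃ (¬R ∧ (¬R ∨ Q)))): 0 ≤ 0, so result = 1
(P ⊃ (¬P ⊃ (R ⊃ (¬R ∧ (¬R ∨ Q))))): 0.96 ≤ 1, so result = 1
¬R: Gödel ¬ of 0.21 = 0 (operand ≠ 0)
¬R: Gödel ¬ of 0.21 = 0 (operand ≠ 0)
¬R: Gödel ¬ of 0.21 = 0 (operand ≠ 0)
(¬R ∨ ¬R) = max(0, 0) = 0
((¬R ∨ ¬R) ∨ P) = max(0, 0.96) = 0.96
(¬R ∨ ((¬R ∨ ¬R) ∨ P)) = max(0, 0.96) = 0.96
((P ⊃ (¬P ⊃ (R ⊃ (¬R ∧ (¬R ∨ Q))))) ⊃ (¬R ∨ ((¬R ∨ ¬R) ∨ P))): 1 > 0.96, so result = 0.96
(P ∧ Q) = min(0.96, 0.23) = 0.23
(P ∧ (P ∧ Q)) = min(0.96, 0.23) = 0.23
(((P ⊃ (¬P ⊃ (R ⊃ (¬R ∧ (¬R ∨ Q))))) ⊃ (¬R ∨ ((¬R ∨ ¬R) ∨ P))) ∧ (P ∧ (P ∧ Q))) = min(0.96, 0.23) = 0.23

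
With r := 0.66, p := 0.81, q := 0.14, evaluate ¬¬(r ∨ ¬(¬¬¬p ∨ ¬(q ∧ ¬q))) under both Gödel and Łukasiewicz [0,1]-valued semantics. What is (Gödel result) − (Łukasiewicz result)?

0.34

Gödel evaluation:
  ¬p: Gödel ¬ of 0.81 = 0 (operand ≠ 0)
  ¬¬p: Gödel ¬ of 0 = 1 (operand is 0)
  ¬¬¬p: Gödel ¬ of 1 = 0 (operand ≠ 0)
  ¬q: Gödel ¬ of 0.14 = 0 (operand ≠ 0)
  (q ∧ ¬q) = min(0.14, 0) = 0
  ¬(q ∧ ¬q): Gödel ¬ of 0 = 1 (operand is 0)
  (¬¬¬p ∨ ¬(q ∧ ¬q)) = max(0, 1) = 1
  ¬(¬¬¬p ∨ ¬(q ∧ ¬q)): Gödel ¬ of 1 = 0 (operand ≠ 0)
  (r ∨ ¬(¬¬¬p ∨ ¬(q ∧ ¬q))) = max(0.66, 0) = 0.66
  ¬(r ∨ ¬(¬¬¬p ∨ ¬(q ∧ ¬q))): Gödel ¬ of 0.66 = 0 (operand ≠ 0)
  ¬¬(r ∨ ¬(¬¬¬p ∨ ¬(q ∧ ¬q))): Gödel ¬ of 0 = 1 (operand is 0)
  Gödel value = 1
Łukasiewicz evaluation:
  ¬p: Łukasiewicz ¬ gives 1 − 0.81 = 0.19
  ¬¬p: Łukasiewicz ¬ gives 1 − 0.19 = 0.81
  ¬¬¬p: Łukasiewicz ¬ gives 1 − 0.81 = 0.19
  ¬q: Łukasiewicz ¬ gives 1 − 0.14 = 0.86
  (q ∧ ¬q) = min(0.14, 0.86) = 0.14
  ¬(q ∧ ¬q): Łukasiewicz ¬ gives 1 − 0.14 = 0.86
  (¬¬¬p ∨ ¬(q ∧ ¬q)) = max(0.19, 0.86) = 0.86
  ¬(¬¬¬p ∨ ¬(q ∧ ¬q)): Łukasiewicz ¬ gives 1 − 0.86 = 0.14
  (r ∨ ¬(¬¬¬p ∨ ¬(q ∧ ¬q))) = max(0.66, 0.14) = 0.66
  ¬(r ∨ ¬(¬¬¬p ∨ ¬(q ∧ ¬q))): Łukasiewicz ¬ gives 1 − 0.66 = 0.34
  ¬¬(r ∨ ¬(¬¬¬p ∨ ¬(q ∧ ¬q))): Łukasiewicz ¬ gives 1 − 0.34 = 0.66
  Łukasiewicz value = 0.66
Difference: 1 − 0.66 = 0.34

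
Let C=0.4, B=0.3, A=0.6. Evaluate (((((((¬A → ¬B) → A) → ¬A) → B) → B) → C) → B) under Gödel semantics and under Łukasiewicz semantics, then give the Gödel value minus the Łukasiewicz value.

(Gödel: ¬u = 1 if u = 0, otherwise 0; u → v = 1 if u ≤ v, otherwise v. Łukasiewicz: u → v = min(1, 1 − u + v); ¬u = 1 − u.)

Gödel evaluation:
  ¬A: Gödel ¬ of 0.6 = 0 (operand ≠ 0)
  ¬B: Gödel ¬ of 0.3 = 0 (operand ≠ 0)
  (¬A → ¬B): 0 ≤ 0, so result = 1
  ((¬A → ¬B) → A): 1 > 0.6, so result = 0.6
  ¬A: Gödel ¬ of 0.6 = 0 (operand ≠ 0)
  (((¬A → ¬B) → A) → ¬A): 0.6 > 0, so result = 0
  ((((¬A → ¬B) → A) → ¬A) → B): 0 ≤ 0.3, so result = 1
  (((((¬A → ¬B) → A) → ¬A) → B) → B): 1 > 0.3, so result = 0.3
  ((((((¬A → ¬B) → A) → ¬A) → B) → B) → C): 0.3 ≤ 0.4, so result = 1
  (((((((¬A → ¬B) → A) → ¬A) → B) → B) → C) → B): 1 > 0.3, so result = 0.3
  Gödel value = 0.3
Łukasiewicz evaluation:
  ¬A: Łukasiewicz ¬ gives 1 − 0.6 = 0.4
  ¬B: Łukasiewicz ¬ gives 1 − 0.3 = 0.7
  (¬A → ¬B): min(1, 1 − 0.4 + 0.7) = 1
  ((¬A → ¬B) → A): min(1, 1 − 1 + 0.6) = 0.6
  ¬A: Łukasiewicz ¬ gives 1 − 0.6 = 0.4
  (((¬A → ¬B) → A) → ¬A): min(1, 1 − 0.6 + 0.4) = 0.8
  ((((¬A → ¬B) → A) → ¬A) → B): min(1, 1 − 0.8 + 0.3) = 0.5
  (((((¬A → ¬B) → A) → ¬A) → B) → B): min(1, 1 − 0.5 + 0.3) = 0.8
  ((((((¬A → ¬B) → A) → ¬A) → B) → B) → C): min(1, 1 − 0.8 + 0.4) = 0.6
  (((((((¬A → ¬B) → A) → ¬A) → B) → B) → C) → B): min(1, 1 − 0.6 + 0.3) = 0.7
  Łukasiewicz value = 0.7
Difference: 0.3 − 0.7 = -0.40

-0.40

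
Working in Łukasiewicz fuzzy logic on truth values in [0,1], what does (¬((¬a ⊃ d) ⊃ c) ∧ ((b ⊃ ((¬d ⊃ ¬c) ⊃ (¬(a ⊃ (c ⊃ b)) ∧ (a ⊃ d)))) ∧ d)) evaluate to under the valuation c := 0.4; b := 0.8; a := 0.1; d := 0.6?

0.20

¬a: Łukasiewicz ¬ gives 1 − 0.1 = 0.9
(¬a ⊃ d): min(1, 1 − 0.9 + 0.6) = 0.7
((¬a ⊃ d) ⊃ c): min(1, 1 − 0.7 + 0.4) = 0.7
¬((¬a ⊃ d) ⊃ c): Łukasiewicz ¬ gives 1 − 0.7 = 0.3
¬d: Łukasiewicz ¬ gives 1 − 0.6 = 0.4
¬c: Łukasiewicz ¬ gives 1 − 0.4 = 0.6
(¬d ⊃ ¬c): min(1, 1 − 0.4 + 0.6) = 1
(c ⊃ b): min(1, 1 − 0.4 + 0.8) = 1
(a ⊃ (c ⊃ b)): min(1, 1 − 0.1 + 1) = 1
¬(a ⊃ (c ⊃ b)): Łukasiewicz ¬ gives 1 − 1 = 0
(a ⊃ d): min(1, 1 − 0.1 + 0.6) = 1
(¬(a ⊃ (c ⊃ b)) ∧ (a ⊃ d)) = min(0, 1) = 0
((¬d ⊃ ¬c) ⊃ (¬(a ⊃ (c ⊃ b)) ∧ (a ⊃ d))): min(1, 1 − 1 + 0) = 0
(b ⊃ ((¬d ⊃ ¬c) ⊃ (¬(a ⊃ (c ⊃ b)) ∧ (a ⊃ d)))): min(1, 1 − 0.8 + 0) = 0.2
((b ⊃ ((¬d ⊃ ¬c) ⊃ (¬(a ⊃ (c ⊃ b)) ∧ (a ⊃ d)))) ∧ d) = min(0.2, 0.6) = 0.2
(¬((¬a ⊃ d) ⊃ c) ∧ ((b ⊃ ((¬d ⊃ ¬c) ⊃ (¬(a ⊃ (c ⊃ b)) ∧ (a ⊃ d)))) ∧ d)) = min(0.3, 0.2) = 0.2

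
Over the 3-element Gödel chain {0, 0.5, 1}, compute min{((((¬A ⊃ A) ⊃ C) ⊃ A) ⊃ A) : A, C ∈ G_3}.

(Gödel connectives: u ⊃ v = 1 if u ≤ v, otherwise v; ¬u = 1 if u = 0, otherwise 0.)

The minimum is attained at A = 0.5, C = 0:
  ¬A: Gödel ¬ of 0.5 = 0 (operand ≠ 0)
  (¬A ⊃ A): 0 ≤ 0.5, so result = 1
  ((¬A ⊃ A) ⊃ C): 1 > 0, so result = 0
  (((¬A ⊃ A) ⊃ C) ⊃ A): 0 ≤ 0.5, so result = 1
  ((((¬A ⊃ A) ⊃ C) ⊃ A) ⊃ A): 1 > 0.5, so result = 0.5
Checking all 9 assignments confirms none give a value below 0.50.

0.50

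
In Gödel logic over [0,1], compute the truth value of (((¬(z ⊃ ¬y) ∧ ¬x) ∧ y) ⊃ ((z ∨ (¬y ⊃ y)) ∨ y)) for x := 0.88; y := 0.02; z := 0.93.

1.00

¬y: Gödel ¬ of 0.02 = 0 (operand ≠ 0)
(z ⊃ ¬y): 0.93 > 0, so result = 0
¬(z ⊃ ¬y): Gödel ¬ of 0 = 1 (operand is 0)
¬x: Gödel ¬ of 0.88 = 0 (operand ≠ 0)
(¬(z ⊃ ¬y) ∧ ¬x) = min(1, 0) = 0
((¬(z ⊃ ¬y) ∧ ¬x) ∧ y) = min(0, 0.02) = 0
¬y: Gödel ¬ of 0.02 = 0 (operand ≠ 0)
(¬y ⊃ y): 0 ≤ 0.02, so result = 1
(z ∨ (¬y ⊃ y)) = max(0.93, 1) = 1
((z ∨ (¬y ⊃ y)) ∨ y) = max(1, 0.02) = 1
(((¬(z ⊃ ¬y) ∧ ¬x) ∧ y) ⊃ ((z ∨ (¬y ⊃ y)) ∨ y)): 0 ≤ 1, so result = 1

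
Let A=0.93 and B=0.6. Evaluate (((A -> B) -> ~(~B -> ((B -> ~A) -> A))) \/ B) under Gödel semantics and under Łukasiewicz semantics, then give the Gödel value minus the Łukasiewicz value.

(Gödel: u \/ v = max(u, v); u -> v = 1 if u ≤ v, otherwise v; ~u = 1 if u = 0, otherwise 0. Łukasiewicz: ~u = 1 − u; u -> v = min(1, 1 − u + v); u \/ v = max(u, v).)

Gödel evaluation:
  (A -> B): 0.93 > 0.6, so result = 0.6
  ~B: Gödel ¬ of 0.6 = 0 (operand ≠ 0)
  ~A: Gödel ¬ of 0.93 = 0 (operand ≠ 0)
  (B -> ~A): 0.6 > 0, so result = 0
  ((B -> ~A) -> A): 0 ≤ 0.93, so result = 1
  (~B -> ((B -> ~A) -> A)): 0 ≤ 1, so result = 1
  ~(~B -> ((B -> ~A) -> A)): Gödel ¬ of 1 = 0 (operand ≠ 0)
  ((A -> B) -> ~(~B -> ((B -> ~A) -> A))): 0.6 > 0, so result = 0
  (((A -> B) -> ~(~B -> ((B -> ~A) -> A))) \/ B) = max(0, 0.6) = 0.6
  Gödel value = 0.6
Łukasiewicz evaluation:
  (A -> B): min(1, 1 − 0.93 + 0.6) = 0.67
  ~B: Łukasiewicz ¬ gives 1 − 0.6 = 0.4
  ~A: Łukasiewicz ¬ gives 1 − 0.93 = 0.07
  (B -> ~A): min(1, 1 − 0.6 + 0.07) = 0.47
  ((B -> ~A) -> A): min(1, 1 − 0.47 + 0.93) = 1
  (~B -> ((B -> ~A) -> A)): min(1, 1 − 0.4 + 1) = 1
  ~(~B -> ((B -> ~A) -> A)): Łukasiewicz ¬ gives 1 − 1 = 0
  ((A -> B) -> ~(~B -> ((B -> ~A) -> A))): min(1, 1 − 0.67 + 0) = 0.33
  (((A -> B) -> ~(~B -> ((B -> ~A) -> A))) \/ B) = max(0.33, 0.6) = 0.6
  Łukasiewicz value = 0.6
Difference: 0.6 − 0.6 = 0.00

0.00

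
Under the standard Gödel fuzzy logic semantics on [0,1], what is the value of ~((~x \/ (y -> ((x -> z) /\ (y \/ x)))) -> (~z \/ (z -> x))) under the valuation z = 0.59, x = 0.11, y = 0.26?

~x: Gödel ¬ of 0.11 = 0 (operand ≠ 0)
(x -> z): 0.11 ≤ 0.59, so result = 1
(y \/ x) = max(0.26, 0.11) = 0.26
((x -> z) /\ (y \/ x)) = min(1, 0.26) = 0.26
(y -> ((x -> z) /\ (y \/ x))): 0.26 ≤ 0.26, so result = 1
(~x \/ (y -> ((x -> z) /\ (y \/ x)))) = max(0, 1) = 1
~z: Gödel ¬ of 0.59 = 0 (operand ≠ 0)
(z -> x): 0.59 > 0.11, so result = 0.11
(~z \/ (z -> x)) = max(0, 0.11) = 0.11
((~x \/ (y -> ((x -> z) /\ (y \/ x)))) -> (~z \/ (z -> x))): 1 > 0.11, so result = 0.11
~((~x \/ (y -> ((x -> z) /\ (y \/ x)))) -> (~z \/ (z -> x))): Gödel ¬ of 0.11 = 0 (operand ≠ 0)

0.00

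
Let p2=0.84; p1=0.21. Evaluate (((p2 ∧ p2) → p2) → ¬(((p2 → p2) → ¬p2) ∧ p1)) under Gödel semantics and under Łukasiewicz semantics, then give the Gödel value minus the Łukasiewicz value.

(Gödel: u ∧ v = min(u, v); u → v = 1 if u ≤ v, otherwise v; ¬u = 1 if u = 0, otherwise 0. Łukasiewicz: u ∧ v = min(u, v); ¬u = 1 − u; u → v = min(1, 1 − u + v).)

Gödel evaluation:
  (p2 ∧ p2) = min(0.84, 0.84) = 0.84
  ((p2 ∧ p2) → p2): 0.84 ≤ 0.84, so result = 1
  (p2 → p2): 0.84 ≤ 0.84, so result = 1
  ¬p2: Gödel ¬ of 0.84 = 0 (operand ≠ 0)
  ((p2 → p2) → ¬p2): 1 > 0, so result = 0
  (((p2 → p2) → ¬p2) ∧ p1) = min(0, 0.21) = 0
  ¬(((p2 → p2) → ¬p2) ∧ p1): Gödel ¬ of 0 = 1 (operand is 0)
  (((p2 ∧ p2) → p2) → ¬(((p2 → p2) → ¬p2) ∧ p1)): 1 ≤ 1, so result = 1
  Gödel value = 1
Łukasiewicz evaluation:
  (p2 ∧ p2) = min(0.84, 0.84) = 0.84
  ((p2 ∧ p2) → p2): min(1, 1 − 0.84 + 0.84) = 1
  (p2 → p2): min(1, 1 − 0.84 + 0.84) = 1
  ¬p2: Łukasiewicz ¬ gives 1 − 0.84 = 0.16
  ((p2 → p2) → ¬p2): min(1, 1 − 1 + 0.16) = 0.16
  (((p2 → p2) → ¬p2) ∧ p1) = min(0.16, 0.21) = 0.16
  ¬(((p2 → p2) → ¬p2) ∧ p1): Łukasiewicz ¬ gives 1 − 0.16 = 0.84
  (((p2 ∧ p2) → p2) → ¬(((p2 → p2) → ¬p2) ∧ p1)): min(1, 1 − 1 + 0.84) = 0.84
  Łukasiewicz value = 0.84
Difference: 1 − 0.84 = 0.16

0.16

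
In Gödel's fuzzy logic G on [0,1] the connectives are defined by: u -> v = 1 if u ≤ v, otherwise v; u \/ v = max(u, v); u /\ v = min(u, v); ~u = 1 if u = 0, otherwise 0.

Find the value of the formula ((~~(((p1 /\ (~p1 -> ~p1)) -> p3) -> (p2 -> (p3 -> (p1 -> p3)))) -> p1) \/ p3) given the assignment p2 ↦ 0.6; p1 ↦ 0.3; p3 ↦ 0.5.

~p1: Gödel ¬ of 0.3 = 0 (operand ≠ 0)
~p1: Gödel ¬ of 0.3 = 0 (operand ≠ 0)
(~p1 -> ~p1): 0 ≤ 0, so result = 1
(p1 /\ (~p1 -> ~p1)) = min(0.3, 1) = 0.3
((p1 /\ (~p1 -> ~p1)) -> p3): 0.3 ≤ 0.5, so result = 1
(p1 -> p3): 0.3 ≤ 0.5, so result = 1
(p3 -> (p1 -> p3)): 0.5 ≤ 1, so result = 1
(p2 -> (p3 -> (p1 -> p3))): 0.6 ≤ 1, so result = 1
(((p1 /\ (~p1 -> ~p1)) -> p3) -> (p2 -> (p3 -> (p1 -> p3)))): 1 ≤ 1, so result = 1
~(((p1 /\ (~p1 -> ~p1)) -> p3) -> (p2 -> (p3 -> (p1 -> p3)))): Gödel ¬ of 1 = 0 (operand ≠ 0)
~~(((p1 /\ (~p1 -> ~p1)) -> p3) -> (p2 -> (p3 -> (p1 -> p3)))): Gödel ¬ of 0 = 1 (operand is 0)
(~~(((p1 /\ (~p1 -> ~p1)) -> p3) -> (p2 -> (p3 -> (p1 -> p3)))) -> p1): 1 > 0.3, so result = 0.3
((~~(((p1 /\ (~p1 -> ~p1)) -> p3) -> (p2 -> (p3 -> (p1 -> p3)))) -> p1) \/ p3) = max(0.3, 0.5) = 0.5

0.50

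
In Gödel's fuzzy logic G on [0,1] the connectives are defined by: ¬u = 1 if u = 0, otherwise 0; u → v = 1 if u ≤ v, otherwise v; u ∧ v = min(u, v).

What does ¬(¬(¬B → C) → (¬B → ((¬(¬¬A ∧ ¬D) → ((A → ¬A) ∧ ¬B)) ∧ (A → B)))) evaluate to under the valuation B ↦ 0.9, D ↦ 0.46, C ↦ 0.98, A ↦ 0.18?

¬B: Gödel ¬ of 0.9 = 0 (operand ≠ 0)
(¬B → C): 0 ≤ 0.98, so result = 1
¬(¬B → C): Gödel ¬ of 1 = 0 (operand ≠ 0)
¬B: Gödel ¬ of 0.9 = 0 (operand ≠ 0)
¬A: Gödel ¬ of 0.18 = 0 (operand ≠ 0)
¬¬A: Gödel ¬ of 0 = 1 (operand is 0)
¬D: Gödel ¬ of 0.46 = 0 (operand ≠ 0)
(¬¬A ∧ ¬D) = min(1, 0) = 0
¬(¬¬A ∧ ¬D): Gödel ¬ of 0 = 1 (operand is 0)
¬A: Gödel ¬ of 0.18 = 0 (operand ≠ 0)
(A → ¬A): 0.18 > 0, so result = 0
¬B: Gödel ¬ of 0.9 = 0 (operand ≠ 0)
((A → ¬A) ∧ ¬B) = min(0, 0) = 0
(¬(¬¬A ∧ ¬D) → ((A → ¬A) ∧ ¬B)): 1 > 0, so result = 0
(A → B): 0.18 ≤ 0.9, so result = 1
((¬(¬¬A ∧ ¬D) → ((A → ¬A) ∧ ¬B)) ∧ (A → B)) = min(0, 1) = 0
(¬B → ((¬(¬¬A ∧ ¬D) → ((A → ¬A) ∧ ¬B)) ∧ (A → B))): 0 ≤ 0, so result = 1
(¬(¬B → C) → (¬B → ((¬(¬¬A ∧ ¬D) → ((A → ¬A) ∧ ¬B)) ∧ (A → B)))): 0 ≤ 1, so result = 1
¬(¬(¬B → C) → (¬B → ((¬(¬¬A ∧ ¬D) → ((A → ¬A) ∧ ¬B)) ∧ (A → B)))): Gödel ¬ of 1 = 0 (operand ≠ 0)

0.00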